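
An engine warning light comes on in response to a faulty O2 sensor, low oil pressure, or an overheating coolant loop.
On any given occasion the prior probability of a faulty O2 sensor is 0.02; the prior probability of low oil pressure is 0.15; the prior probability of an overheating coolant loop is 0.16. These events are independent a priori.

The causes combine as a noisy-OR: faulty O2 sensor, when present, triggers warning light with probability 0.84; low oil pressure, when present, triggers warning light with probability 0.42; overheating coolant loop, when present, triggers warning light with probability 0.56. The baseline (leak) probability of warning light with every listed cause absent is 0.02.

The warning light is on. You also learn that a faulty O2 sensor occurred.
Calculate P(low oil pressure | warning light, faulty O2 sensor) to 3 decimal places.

Under noisy-OR, P(warning light | causes) = 1 − (1−0.02)·∏(1−qᵢ) over the active causes.
By total probability over the 4 (low oil pressure, overheating coolant loop) configurations:
  P(warning light | faulty O2 sensor) = 0.8432*0.85*0.84 + 0.931008*0.85*0.16 + 0.909056*0.15*0.84 + 0.959985*0.15*0.16
        = 0.602045 + 0.126617 + 0.114541 + 0.023040 = 0.866243
Keeping only the low oil pressure-present terms gives 0.137581, so
  P(low oil pressure | warning light, faulty O2 sensor) = 0.137581 / 0.866243 ≈ 0.159

P(low oil pressure | warning light, faulty O2 sensor) ≈ 0.159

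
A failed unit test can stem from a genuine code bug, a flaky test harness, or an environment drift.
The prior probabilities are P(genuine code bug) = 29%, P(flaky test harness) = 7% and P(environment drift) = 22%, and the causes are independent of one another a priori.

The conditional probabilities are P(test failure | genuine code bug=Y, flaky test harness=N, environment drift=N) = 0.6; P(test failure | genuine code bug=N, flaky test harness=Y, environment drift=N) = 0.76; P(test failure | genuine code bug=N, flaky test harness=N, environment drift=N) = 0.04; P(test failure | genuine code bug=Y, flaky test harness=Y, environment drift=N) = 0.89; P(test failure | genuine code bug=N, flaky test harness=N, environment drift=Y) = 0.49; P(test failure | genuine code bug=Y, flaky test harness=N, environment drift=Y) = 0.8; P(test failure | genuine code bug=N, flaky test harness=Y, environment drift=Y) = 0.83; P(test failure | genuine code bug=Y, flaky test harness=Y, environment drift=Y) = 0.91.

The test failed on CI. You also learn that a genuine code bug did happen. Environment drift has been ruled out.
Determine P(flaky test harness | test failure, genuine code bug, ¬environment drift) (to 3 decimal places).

P(flaky test harness | test failure, genuine code bug, ¬environment drift) ≈ 0.100

For the numerator, keep only flaky test harness=true terms: 0.89·0.07 = 0.062300
Denominator P(test failure | genuine code bug, ¬environment drift): 0.6·0.93 + 0.89·0.07 = 0.620300
Posterior = 0.062300 / 0.620300 ≈ 0.100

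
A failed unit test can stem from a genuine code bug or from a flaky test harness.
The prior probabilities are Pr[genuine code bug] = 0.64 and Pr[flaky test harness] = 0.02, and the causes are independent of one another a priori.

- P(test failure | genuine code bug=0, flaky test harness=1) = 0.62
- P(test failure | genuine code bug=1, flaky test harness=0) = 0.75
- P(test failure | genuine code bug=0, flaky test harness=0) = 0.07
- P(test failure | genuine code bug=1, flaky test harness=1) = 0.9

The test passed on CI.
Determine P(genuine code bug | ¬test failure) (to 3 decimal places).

P(genuine code bug | ¬test failure) ≈ 0.323

P(¬test failure) = 0.93·0.36·0.98 + 0.38·0.36·0.02 + 0.25·0.64·0.98 + 0.1·0.64·0.02 = 0.328104 + 0.002736 + 0.156800 + 0.001280 = 0.488920
The genuine code bug-present share is 0.156800 + 0.001280 = 0.158080.
P(genuine code bug | ¬test failure) = 0.158080 / 0.488920 ≈ 0.323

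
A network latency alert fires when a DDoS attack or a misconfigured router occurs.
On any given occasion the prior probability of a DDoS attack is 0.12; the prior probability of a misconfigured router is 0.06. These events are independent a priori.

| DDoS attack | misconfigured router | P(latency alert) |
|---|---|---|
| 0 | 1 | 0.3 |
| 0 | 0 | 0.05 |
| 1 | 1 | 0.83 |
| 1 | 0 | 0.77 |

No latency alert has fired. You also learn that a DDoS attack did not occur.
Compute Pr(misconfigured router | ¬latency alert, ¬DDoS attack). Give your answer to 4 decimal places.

Pr(misconfigured router | ¬latency alert, ¬DDoS attack) ≈ 0.0449

By total probability over both values of misconfigured router:
  P(¬latency alert | ¬DDoS attack) = 0.95×0.94 + 0.7×0.06
        = 0.893000 + 0.042000 = 0.935000
Keeping only the misconfigured router-present terms gives 0.042000, so
  P(misconfigured router | ¬latency alert, ¬DDoS attack) = 0.042000 / 0.935000 ≈ 0.0449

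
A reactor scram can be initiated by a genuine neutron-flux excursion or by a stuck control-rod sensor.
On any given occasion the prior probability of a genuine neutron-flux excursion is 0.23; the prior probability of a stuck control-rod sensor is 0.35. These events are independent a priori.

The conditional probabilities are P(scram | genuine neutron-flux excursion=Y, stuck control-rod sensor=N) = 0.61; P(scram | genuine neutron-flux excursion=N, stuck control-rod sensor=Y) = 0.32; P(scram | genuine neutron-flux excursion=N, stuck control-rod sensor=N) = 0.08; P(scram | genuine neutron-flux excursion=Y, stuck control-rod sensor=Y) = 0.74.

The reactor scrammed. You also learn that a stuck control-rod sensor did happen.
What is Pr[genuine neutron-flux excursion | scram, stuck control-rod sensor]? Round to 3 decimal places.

Pr[genuine neutron-flux excursion | scram, stuck control-rod sensor] ≈ 0.409

Numerator (weight on configurations with genuine neutron-flux excursion): 0.74×0.23 = 0.170200
The normalizing constant is 0.32×0.77 + 0.74×0.23 = 0.416600
P(genuine neutron-flux excursion | scram, stuck control-rod sensor) = 0.170200/0.416600 ≈ 0.409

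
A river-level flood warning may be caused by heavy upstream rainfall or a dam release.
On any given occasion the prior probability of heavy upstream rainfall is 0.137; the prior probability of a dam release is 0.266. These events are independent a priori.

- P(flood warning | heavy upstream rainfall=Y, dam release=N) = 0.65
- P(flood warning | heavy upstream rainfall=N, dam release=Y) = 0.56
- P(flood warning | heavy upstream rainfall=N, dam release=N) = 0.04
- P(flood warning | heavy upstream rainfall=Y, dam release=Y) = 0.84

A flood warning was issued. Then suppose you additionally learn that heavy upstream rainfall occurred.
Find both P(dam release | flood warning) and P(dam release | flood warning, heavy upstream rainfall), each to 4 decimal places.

P(dam release | flood warning) ≈ 0.6370; P(dam release | flood warning, heavy upstream rainfall) ≈ 0.3190

P(flood warning) = 0.04×0.863×0.734 + 0.56×0.863×0.266 + 0.65×0.137×0.734 + 0.84×0.137×0.266 = 0.025338 + 0.128552 + 0.065363 + 0.030611 = 0.249864
The dam release-present share is 0.128552 + 0.030611 = 0.159163.
Hence the posterior is 0.159163/0.249864 ≈ 0.6370.

Now condition on the additional information:
P(flood warning | heavy upstream rainfall) = 0.65*0.734 + 0.84*0.266 = 0.477100 + 0.223440 = 0.700540
Of this, 0.223440 comes from 0.84*0.266 (the dam release=true cases).
Hence the posterior is 0.223440/0.700540 ≈ 0.3190.
This is intercausal reasoning (explaining away): once heavy upstream rainfall accounts for the flood warning, dam release becomes less likely.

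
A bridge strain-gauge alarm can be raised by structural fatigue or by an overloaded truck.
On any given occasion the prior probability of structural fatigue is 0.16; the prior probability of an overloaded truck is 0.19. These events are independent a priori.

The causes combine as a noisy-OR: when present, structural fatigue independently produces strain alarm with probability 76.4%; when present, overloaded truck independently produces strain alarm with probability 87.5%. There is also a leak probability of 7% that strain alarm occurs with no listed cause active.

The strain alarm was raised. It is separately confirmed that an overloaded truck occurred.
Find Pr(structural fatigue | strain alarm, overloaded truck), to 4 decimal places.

Under noisy-OR, P(strain alarm | causes) = 1 − (1−0.07)·∏(1−qᵢ) over the active causes.
Enumerate both values of structural fatigue and weight by the priors:
  P(strain alarm | overloaded truck) = 0.88375·0.84 + 0.972565·0.16
        = 0.742350 + 0.155610 = 0.897960
The terms with structural fatigue present sum to 0.155610, so
  P(structural fatigue | strain alarm, overloaded truck) = 0.155610 / 0.897960 ≈ 0.1733

Pr(structural fatigue | strain alarm, overloaded truck) ≈ 0.1733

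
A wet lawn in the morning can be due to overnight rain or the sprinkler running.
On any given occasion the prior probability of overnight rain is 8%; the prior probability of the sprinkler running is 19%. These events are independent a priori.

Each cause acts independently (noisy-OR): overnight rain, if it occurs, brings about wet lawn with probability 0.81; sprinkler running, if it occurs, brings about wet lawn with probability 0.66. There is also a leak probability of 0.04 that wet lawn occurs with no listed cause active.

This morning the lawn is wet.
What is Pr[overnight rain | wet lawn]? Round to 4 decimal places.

Pr[overnight rain | wet lawn] ≈ 0.3130

Under noisy-OR, P(wet lawn | causes) = 1 − (1−0.04)·∏(1−qᵢ) over the active causes.
Sum P(wet lawn|·) weighted by the priors over the 4 (overnight rain, sprinkler running) configurations:
  P(wet lawn) = 0.04×0.92×0.81 + 0.6736×0.92×0.19 + 0.8176×0.08×0.81 + 0.937984×0.08×0.19
        = 0.029808 + 0.117745 + 0.052980 + 0.014257 = 0.214790
Configurations with overnight rain contribute 0.067237, so
  P(overnight rain | wet lawn) = 0.067237 / 0.214790 ≈ 0.3130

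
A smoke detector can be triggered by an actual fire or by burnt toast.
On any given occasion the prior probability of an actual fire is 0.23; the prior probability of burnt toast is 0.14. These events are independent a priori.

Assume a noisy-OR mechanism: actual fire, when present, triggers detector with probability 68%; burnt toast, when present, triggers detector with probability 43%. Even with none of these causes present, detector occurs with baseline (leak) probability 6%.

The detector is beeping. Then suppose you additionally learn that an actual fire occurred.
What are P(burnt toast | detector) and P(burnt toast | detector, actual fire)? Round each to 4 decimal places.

Under noisy-OR, P(detector | causes) = 1 − (1−0.06)·∏(1−qᵢ) over the active causes.
Numerator (weight on configurations with burnt toast): 0.050041 + 0.026679 = 0.076720
The normalizing constant is 0.06×0.77×0.86 + 0.4642×0.77×0.14 + 0.6992×0.23×0.86 + 0.828544×0.23×0.14 = 0.254754
Posterior = 0.076720 / 0.254754 ≈ 0.3012

With the extra evidence:
By total probability over both values of burnt toast:
  P(detector | actual fire) = 0.6992·0.86 + 0.828544·0.14
        = 0.601312 + 0.115996 = 0.717308
Configurations with burnt toast contribute 0.115996, so
  P(burnt toast | detector, actual fire) = 0.115996 / 0.717308 ≈ 0.1617

P(burnt toast | detector) ≈ 0.3012; P(burnt toast | detector, actual fire) ≈ 0.1617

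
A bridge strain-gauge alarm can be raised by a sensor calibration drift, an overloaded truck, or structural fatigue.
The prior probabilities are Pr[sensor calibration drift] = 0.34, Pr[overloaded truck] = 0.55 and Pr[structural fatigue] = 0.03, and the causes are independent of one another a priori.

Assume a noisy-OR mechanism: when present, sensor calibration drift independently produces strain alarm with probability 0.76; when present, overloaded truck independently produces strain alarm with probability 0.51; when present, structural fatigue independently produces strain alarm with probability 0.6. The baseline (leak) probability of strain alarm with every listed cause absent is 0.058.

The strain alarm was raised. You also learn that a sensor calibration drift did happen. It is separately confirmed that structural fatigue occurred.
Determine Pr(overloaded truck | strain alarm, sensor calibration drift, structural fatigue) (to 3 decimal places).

Pr(overloaded truck | strain alarm, sensor calibration drift, structural fatigue) ≈ 0.562

Under noisy-OR, P(strain alarm | causes) = 1 − (1−0.058)·∏(1−qᵢ) over the active causes.
For the numerator, keep only overloaded truck=true terms: 0.955688*0.55 = 0.525628
Normalizer over all consistent configurations: 0.909568*0.45 + 0.955688*0.55 = 0.934934
Posterior = 0.525628 / 0.934934 ≈ 0.562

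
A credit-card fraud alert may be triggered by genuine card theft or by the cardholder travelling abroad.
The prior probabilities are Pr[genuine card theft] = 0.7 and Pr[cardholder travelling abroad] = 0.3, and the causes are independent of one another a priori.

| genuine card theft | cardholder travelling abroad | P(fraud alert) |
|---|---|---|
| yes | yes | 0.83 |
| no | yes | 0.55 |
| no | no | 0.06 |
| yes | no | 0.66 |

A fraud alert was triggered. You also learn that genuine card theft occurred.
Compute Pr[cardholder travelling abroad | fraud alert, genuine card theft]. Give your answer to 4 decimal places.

Pr[cardholder travelling abroad | fraud alert, genuine card theft] ≈ 0.3502

By total probability over both values of cardholder travelling abroad:
  P(fraud alert | genuine card theft) = 0.66·0.7 + 0.83·0.3
        = 0.462000 + 0.249000 = 0.711000
Configurations with cardholder travelling abroad contribute 0.249000, so
  P(cardholder travelling abroad | fraud alert, genuine card theft) = 0.249000 / 0.711000 ≈ 0.3502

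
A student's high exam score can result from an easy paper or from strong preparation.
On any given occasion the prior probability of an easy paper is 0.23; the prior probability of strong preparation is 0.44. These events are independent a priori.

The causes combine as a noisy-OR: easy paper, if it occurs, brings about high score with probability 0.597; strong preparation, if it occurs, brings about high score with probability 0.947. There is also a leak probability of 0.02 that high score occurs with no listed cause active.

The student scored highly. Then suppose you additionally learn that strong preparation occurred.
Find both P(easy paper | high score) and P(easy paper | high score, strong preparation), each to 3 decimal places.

P(easy paper | high score) ≈ 0.349; P(easy paper | high score, strong preparation) ≈ 0.236

Under noisy-OR, P(high score | causes) = 1 − (1−0.02)·∏(1−qᵢ) over the active causes.
P(high score) = 0.02*0.77*0.56 + 0.94806*0.77*0.44 + 0.60506*0.23*0.56 + 0.979068*0.23*0.44 = 0.008624 + 0.321203 + 0.077932 + 0.099082 = 0.506841
Of this, 0.177014 comes from 0.077932 + 0.099082 (the easy paper=true cases).
So P(easy paper | high score) = 0.177014/0.506841 ≈ 0.349.

Now also conditioning on strong preparation=true:
Numerator (weight on configurations with easy paper): 0.979068·0.23 = 0.225186
Normalizer over all consistent configurations: 0.94806·0.77 + 0.979068·0.23 = 0.955192
Posterior = 0.225186 / 0.955192 ≈ 0.236
This is intercausal reasoning (explaining away): once strong preparation accounts for the high score, easy paper becomes less likely.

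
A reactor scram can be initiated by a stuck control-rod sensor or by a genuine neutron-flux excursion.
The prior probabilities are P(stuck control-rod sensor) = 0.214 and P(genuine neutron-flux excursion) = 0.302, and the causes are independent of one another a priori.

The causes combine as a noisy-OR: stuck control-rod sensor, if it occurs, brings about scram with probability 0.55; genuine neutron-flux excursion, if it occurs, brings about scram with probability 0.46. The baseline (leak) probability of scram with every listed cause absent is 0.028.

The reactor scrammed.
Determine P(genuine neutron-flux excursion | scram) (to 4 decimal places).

P(genuine neutron-flux excursion | scram) ≈ 0.6200

Under noisy-OR, P(scram | causes) = 1 − (1−0.028)·∏(1−qᵢ) over the active causes.
P(scram) = 0.028×0.786×0.698 + 0.47512×0.786×0.302 + 0.5626×0.214×0.698 + 0.763804×0.214×0.302 = 0.015362 + 0.112780 + 0.084037 + 0.049363 = 0.261542
The genuine neutron-flux excursion-present share is 0.112780 + 0.049363 = 0.162143.
Hence the posterior is 0.162143/0.261542 ≈ 0.6200.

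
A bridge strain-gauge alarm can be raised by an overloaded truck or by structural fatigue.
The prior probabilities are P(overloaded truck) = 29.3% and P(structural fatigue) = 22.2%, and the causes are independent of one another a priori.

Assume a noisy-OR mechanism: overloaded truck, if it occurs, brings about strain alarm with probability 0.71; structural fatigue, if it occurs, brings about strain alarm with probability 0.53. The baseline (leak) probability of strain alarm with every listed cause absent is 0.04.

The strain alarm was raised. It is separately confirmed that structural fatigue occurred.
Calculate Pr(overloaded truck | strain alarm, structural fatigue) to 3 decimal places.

Under noisy-OR, P(strain alarm | causes) = 1 − (1−0.04)·∏(1−qᵢ) over the active causes.
Weight on overloaded truck=true, given the evidence: 0.869152·0.293 = 0.254662
Normalizer over all consistent configurations: 0.5488·0.707 + 0.869152·0.293 = 0.642664
P(overloaded truck | strain alarm, structural fatigue) = 0.254662/0.642664 ≈ 0.396

Pr(overloaded truck | strain alarm, structural fatigue) ≈ 0.396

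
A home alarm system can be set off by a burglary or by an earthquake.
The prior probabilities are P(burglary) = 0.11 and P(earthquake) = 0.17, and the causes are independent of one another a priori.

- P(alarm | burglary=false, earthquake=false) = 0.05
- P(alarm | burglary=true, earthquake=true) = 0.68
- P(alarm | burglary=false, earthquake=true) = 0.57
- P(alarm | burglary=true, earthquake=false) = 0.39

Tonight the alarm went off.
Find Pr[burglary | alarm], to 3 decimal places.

Pr[burglary | alarm] ≈ 0.282

P(alarm) = 0.05*0.89*0.83 + 0.57*0.89*0.17 + 0.39*0.11*0.83 + 0.68*0.11*0.17 = 0.036935 + 0.086241 + 0.035607 + 0.012716 = 0.171499
The burglary-present share is 0.035607 + 0.012716 = 0.048323.
P(burglary | alarm) = 0.048323 / 0.171499 ≈ 0.282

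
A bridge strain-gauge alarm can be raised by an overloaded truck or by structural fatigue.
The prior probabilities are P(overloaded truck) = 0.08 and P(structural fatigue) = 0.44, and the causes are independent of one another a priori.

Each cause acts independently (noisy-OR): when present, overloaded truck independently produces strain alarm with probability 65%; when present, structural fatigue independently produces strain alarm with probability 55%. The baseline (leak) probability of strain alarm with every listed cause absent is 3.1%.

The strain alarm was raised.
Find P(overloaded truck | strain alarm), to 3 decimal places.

P(overloaded truck | strain alarm) ≈ 0.196

Under noisy-OR, P(strain alarm | causes) = 1 − (1−0.031)·∏(1−qᵢ) over the active causes.
P(strain alarm) = 0.031·0.92·0.56 + 0.56395·0.92·0.44 + 0.66085·0.08·0.56 + 0.847383·0.08·0.44 = 0.015971 + 0.228287 + 0.029606 + 0.029828 = 0.303692
The overloaded truck-present share is 0.029606 + 0.029828 = 0.059434.
P(overloaded truck | strain alarm) = 0.059434 / 0.303692 ≈ 0.196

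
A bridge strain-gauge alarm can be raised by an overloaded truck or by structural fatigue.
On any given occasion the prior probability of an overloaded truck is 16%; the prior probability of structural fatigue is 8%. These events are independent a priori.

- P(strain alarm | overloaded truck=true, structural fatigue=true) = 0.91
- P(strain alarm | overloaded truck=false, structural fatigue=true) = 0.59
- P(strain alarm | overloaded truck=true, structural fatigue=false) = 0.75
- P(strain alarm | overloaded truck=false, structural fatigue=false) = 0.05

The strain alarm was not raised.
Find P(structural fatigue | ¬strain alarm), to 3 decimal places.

P(structural fatigue | ¬strain alarm) ≈ 0.036

P(¬strain alarm) = 0.95*0.84*0.92 + 0.41*0.84*0.08 + 0.25*0.16*0.92 + 0.09*0.16*0.08 = 0.734160 + 0.027552 + 0.036800 + 0.001152 = 0.799664
Of this, 0.028704 comes from 0.027552 + 0.001152 (the structural fatigue=true cases).
Hence the posterior is 0.028704/0.799664 ≈ 0.036.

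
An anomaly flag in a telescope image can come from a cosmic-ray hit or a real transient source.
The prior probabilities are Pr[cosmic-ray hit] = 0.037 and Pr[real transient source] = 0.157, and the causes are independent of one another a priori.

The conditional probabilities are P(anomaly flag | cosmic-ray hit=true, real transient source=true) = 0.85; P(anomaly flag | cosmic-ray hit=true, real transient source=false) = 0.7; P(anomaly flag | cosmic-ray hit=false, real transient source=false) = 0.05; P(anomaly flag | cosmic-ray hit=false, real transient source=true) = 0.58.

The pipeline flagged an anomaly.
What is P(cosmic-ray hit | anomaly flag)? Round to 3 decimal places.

Sum P(anomaly flag|·) weighted by the priors over the 4 (cosmic-ray hit, real transient source) configurations:
  P(anomaly flag) = 0.05·0.963·0.843 + 0.58·0.963·0.157 + 0.7·0.037·0.843 + 0.85·0.037·0.157
        = 0.040590 + 0.087691 + 0.021834 + 0.004938 = 0.155053
Keeping only the cosmic-ray hit-present terms gives 0.026772, so
  P(cosmic-ray hit | anomaly flag) = 0.026772 / 0.155053 ≈ 0.173

P(cosmic-ray hit | anomaly flag) ≈ 0.173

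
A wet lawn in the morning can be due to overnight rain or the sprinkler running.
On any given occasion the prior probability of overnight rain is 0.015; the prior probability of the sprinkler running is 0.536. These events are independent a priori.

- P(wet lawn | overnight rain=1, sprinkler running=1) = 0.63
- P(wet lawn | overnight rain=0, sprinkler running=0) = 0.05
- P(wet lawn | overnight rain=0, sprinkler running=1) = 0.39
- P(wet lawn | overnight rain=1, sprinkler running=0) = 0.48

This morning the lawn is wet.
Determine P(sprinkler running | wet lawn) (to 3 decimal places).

P(sprinkler running | wet lawn) ≈ 0.890

P(wet lawn) = 0.05×0.985×0.464 + 0.39×0.985×0.536 + 0.48×0.015×0.464 + 0.63×0.015×0.536 = 0.022852 + 0.205904 + 0.003341 + 0.005065 = 0.237162
The sprinkler running-present share is 0.205904 + 0.005065 = 0.210969.
So P(sprinkler running | wet lawn) = 0.210969/0.237162 ≈ 0.890.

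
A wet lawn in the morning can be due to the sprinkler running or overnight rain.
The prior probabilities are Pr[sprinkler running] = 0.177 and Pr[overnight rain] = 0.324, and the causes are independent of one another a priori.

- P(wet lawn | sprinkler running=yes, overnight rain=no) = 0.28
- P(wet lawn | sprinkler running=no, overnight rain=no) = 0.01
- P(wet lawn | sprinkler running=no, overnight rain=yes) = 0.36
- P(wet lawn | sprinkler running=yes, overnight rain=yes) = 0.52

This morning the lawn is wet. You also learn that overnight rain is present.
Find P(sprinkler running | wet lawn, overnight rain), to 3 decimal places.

For the numerator, keep only sprinkler running=true terms: 0.52×0.177 = 0.092040
Denominator P(wet lawn | overnight rain): 0.36×0.823 + 0.52×0.177 = 0.388320
P(sprinkler running | wet lawn, overnight rain) = 0.092040/0.388320 ≈ 0.237

P(sprinkler running | wet lawn, overnight rain) ≈ 0.237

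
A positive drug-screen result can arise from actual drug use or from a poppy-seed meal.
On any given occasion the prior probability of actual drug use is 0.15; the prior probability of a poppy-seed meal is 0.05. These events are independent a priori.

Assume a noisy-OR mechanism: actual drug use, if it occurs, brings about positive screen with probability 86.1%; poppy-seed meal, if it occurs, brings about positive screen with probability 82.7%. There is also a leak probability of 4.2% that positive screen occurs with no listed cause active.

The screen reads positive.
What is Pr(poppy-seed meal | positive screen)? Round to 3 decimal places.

Under noisy-OR, P(positive screen | causes) = 1 − (1−0.042)·∏(1−qᵢ) over the active causes.
Sum P(positive screen|·) weighted by the priors over the 4 (actual drug use, poppy-seed meal) configurations:
  P(positive screen) = 0.042*0.85*0.95 + 0.834266*0.85*0.05 + 0.866838*0.15*0.95 + 0.976963*0.15*0.05
        = 0.033915 + 0.035456 + 0.123524 + 0.007327 = 0.200222
Keeping only the poppy-seed meal-present terms gives 0.042783, so
  P(poppy-seed meal | positive screen) = 0.042783 / 0.200222 ≈ 0.214

Pr(poppy-seed meal | positive screen) ≈ 0.214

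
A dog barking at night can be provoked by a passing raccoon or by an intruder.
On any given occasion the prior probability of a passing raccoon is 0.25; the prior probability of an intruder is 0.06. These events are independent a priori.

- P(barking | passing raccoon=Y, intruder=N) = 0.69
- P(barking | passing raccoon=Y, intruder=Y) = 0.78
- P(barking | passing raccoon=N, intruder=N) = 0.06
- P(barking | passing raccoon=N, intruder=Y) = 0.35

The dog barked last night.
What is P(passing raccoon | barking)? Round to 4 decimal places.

Sum P(barking|·) weighted by the priors over the 4 (passing raccoon, intruder) configurations:
  P(barking) = 0.06*0.75*0.94 + 0.35*0.75*0.06 + 0.69*0.25*0.94 + 0.78*0.25*0.06
        = 0.042300 + 0.015750 + 0.162150 + 0.011700 = 0.231900
Keeping only the passing raccoon-present terms gives 0.173850, so
  P(passing raccoon | barking) = 0.173850 / 0.231900 ≈ 0.7497

P(passing raccoon | barking) ≈ 0.7497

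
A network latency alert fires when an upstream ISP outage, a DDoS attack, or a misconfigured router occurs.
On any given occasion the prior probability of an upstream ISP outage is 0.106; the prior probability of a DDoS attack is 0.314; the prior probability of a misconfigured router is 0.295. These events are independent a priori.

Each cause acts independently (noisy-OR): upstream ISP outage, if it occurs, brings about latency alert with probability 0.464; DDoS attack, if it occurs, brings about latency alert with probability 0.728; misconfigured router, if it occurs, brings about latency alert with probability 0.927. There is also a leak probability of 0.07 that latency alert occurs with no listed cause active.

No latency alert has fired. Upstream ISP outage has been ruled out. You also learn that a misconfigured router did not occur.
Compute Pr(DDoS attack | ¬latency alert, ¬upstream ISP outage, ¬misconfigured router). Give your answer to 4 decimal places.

Pr(DDoS attack | ¬latency alert, ¬upstream ISP outage, ¬misconfigured router) ≈ 0.1107

Under noisy-OR, P(latency alert | causes) = 1 − (1−0.07)·∏(1−qᵢ) over the active causes.
P(¬latency alert | ¬upstream ISP outage, ¬misconfigured router) = 0.93×0.686 + 0.25296×0.314 = 0.637980 + 0.079429 = 0.717409
Restricting to configurations with DDoS attack present: 0.25296×0.314 = 0.079429.
P(DDoS attack | ¬latency alert, ¬upstream ISP outage, ¬misconfigured router) = 0.079429 / 0.717409 ≈ 0.1107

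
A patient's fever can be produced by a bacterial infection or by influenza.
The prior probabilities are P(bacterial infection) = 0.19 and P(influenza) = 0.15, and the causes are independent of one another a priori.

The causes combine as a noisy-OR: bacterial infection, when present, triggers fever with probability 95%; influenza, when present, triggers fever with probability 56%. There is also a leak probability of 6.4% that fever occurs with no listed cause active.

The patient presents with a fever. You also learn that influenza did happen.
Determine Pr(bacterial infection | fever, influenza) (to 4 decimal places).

Under noisy-OR, P(fever | causes) = 1 − (1−0.064)·∏(1−qᵢ) over the active causes.
By total probability over both values of bacterial infection:
  P(fever | influenza) = 0.58816×0.81 + 0.979408×0.19
        = 0.476410 + 0.186088 = 0.662498
The terms with bacterial infection present sum to 0.186088, so
  P(bacterial infection | fever, influenza) = 0.186088 / 0.662498 ≈ 0.2809

Pr(bacterial infection | fever, influenza) ≈ 0.2809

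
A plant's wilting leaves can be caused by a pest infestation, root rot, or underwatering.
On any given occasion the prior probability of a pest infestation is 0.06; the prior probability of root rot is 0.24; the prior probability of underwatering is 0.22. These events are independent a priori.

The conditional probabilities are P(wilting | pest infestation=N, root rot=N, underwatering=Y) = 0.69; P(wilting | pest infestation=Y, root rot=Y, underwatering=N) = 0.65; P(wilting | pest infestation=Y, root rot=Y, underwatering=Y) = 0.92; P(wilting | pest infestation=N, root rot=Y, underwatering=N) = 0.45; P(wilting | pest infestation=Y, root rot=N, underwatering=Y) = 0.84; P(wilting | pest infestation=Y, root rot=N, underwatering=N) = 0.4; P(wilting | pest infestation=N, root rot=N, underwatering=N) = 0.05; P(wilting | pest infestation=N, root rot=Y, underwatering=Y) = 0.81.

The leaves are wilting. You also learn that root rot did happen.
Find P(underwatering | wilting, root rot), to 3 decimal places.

Weight on underwatering=true, given the evidence: 0.167508 + 0.012144 = 0.179652
The normalizing constant is 0.45×0.94×0.78 + 0.81×0.94×0.22 + 0.65×0.06×0.78 + 0.92×0.06×0.22 = 0.540012
P(underwatering | wilting, root rot) = 0.179652/0.540012 ≈ 0.333

P(underwatering | wilting, root rot) ≈ 0.333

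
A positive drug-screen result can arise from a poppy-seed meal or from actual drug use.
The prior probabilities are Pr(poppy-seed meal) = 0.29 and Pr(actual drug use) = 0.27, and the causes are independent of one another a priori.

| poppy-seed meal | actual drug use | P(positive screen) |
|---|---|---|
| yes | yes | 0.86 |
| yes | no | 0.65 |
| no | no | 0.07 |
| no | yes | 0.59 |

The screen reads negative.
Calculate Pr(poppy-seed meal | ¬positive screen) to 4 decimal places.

P(¬positive screen) = 0.93×0.71×0.73 + 0.41×0.71×0.27 + 0.35×0.29×0.73 + 0.14×0.29×0.27 = 0.482019 + 0.078597 + 0.074095 + 0.010962 = 0.645673
The poppy-seed meal-present share is 0.074095 + 0.010962 = 0.085057.
Hence the posterior is 0.085057/0.645673 ≈ 0.1317.

Pr(poppy-seed meal | ¬positive screen) ≈ 0.1317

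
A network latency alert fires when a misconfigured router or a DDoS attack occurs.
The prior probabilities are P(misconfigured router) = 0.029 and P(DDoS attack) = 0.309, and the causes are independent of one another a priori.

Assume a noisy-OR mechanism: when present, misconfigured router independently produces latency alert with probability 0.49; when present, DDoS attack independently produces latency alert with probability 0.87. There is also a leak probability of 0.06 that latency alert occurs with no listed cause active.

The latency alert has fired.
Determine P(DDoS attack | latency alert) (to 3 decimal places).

P(DDoS attack | latency alert) ≈ 0.843

Under noisy-OR, P(latency alert | causes) = 1 − (1−0.06)·∏(1−qᵢ) over the active causes.
Sum P(latency alert|·) weighted by the priors over the 4 (misconfigured router, DDoS attack) configurations:
  P(latency alert) = 0.06*0.971*0.691 + 0.8778*0.971*0.309 + 0.5206*0.029*0.691 + 0.937678*0.029*0.309
        = 0.040258 + 0.263374 + 0.010432 + 0.008403 = 0.322467
The terms with DDoS attack present sum to 0.271777, so
  P(DDoS attack | latency alert) = 0.271777 / 0.322467 ≈ 0.843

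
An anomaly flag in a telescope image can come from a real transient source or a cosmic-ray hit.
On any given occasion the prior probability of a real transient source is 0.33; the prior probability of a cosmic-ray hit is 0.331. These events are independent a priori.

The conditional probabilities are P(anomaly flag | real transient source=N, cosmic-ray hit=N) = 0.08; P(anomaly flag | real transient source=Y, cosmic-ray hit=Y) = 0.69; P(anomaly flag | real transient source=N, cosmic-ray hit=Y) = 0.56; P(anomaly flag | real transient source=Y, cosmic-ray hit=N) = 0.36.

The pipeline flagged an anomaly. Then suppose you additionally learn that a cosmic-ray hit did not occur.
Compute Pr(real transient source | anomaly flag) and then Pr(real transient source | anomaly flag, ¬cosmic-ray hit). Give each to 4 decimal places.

For the numerator, keep only real transient source=true terms: 0.079477 + 0.075369 = 0.154846
The normalizing constant is 0.08*0.67*0.669 + 0.56*0.67*0.331 + 0.36*0.33*0.669 + 0.69*0.33*0.331 = 0.314895
Posterior = 0.154846 / 0.314895 ≈ 0.4917

With the extra evidence:
By total probability over both values of real transient source:
  P(anomaly flag | ¬cosmic-ray hit) = 0.08·0.67 + 0.36·0.33
        = 0.053600 + 0.118800 = 0.172400
Keeping only the real transient source-present terms gives 0.118800, so
  P(real transient source | anomaly flag, ¬cosmic-ray hit) = 0.118800 / 0.172400 ≈ 0.6891
Ruling out cosmic-ray hit raises the posterior on real transient source — the flip side of explaining away.

Pr(real transient source | anomaly flag) ≈ 0.4917; Pr(real transient source | anomaly flag, ¬cosmic-ray hit) ≈ 0.6891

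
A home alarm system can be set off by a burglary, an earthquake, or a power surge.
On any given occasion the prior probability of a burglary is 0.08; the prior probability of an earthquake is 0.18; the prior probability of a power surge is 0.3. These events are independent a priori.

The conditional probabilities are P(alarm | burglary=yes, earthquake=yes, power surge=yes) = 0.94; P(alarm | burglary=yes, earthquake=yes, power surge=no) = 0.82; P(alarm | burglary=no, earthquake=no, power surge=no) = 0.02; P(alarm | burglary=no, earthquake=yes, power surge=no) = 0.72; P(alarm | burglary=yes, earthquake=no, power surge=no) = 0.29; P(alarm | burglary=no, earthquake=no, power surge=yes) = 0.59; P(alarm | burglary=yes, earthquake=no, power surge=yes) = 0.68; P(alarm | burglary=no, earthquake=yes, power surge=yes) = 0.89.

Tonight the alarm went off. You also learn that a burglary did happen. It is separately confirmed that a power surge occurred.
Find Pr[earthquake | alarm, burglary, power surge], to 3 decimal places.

For the numerator, keep only earthquake=true terms: 0.94×0.18 = 0.169200
Denominator P(alarm | burglary, power surge): 0.68×0.82 + 0.94×0.18 = 0.726800
Posterior = 0.169200 / 0.726800 ≈ 0.233

Pr[earthquake | alarm, burglary, power surge] ≈ 0.233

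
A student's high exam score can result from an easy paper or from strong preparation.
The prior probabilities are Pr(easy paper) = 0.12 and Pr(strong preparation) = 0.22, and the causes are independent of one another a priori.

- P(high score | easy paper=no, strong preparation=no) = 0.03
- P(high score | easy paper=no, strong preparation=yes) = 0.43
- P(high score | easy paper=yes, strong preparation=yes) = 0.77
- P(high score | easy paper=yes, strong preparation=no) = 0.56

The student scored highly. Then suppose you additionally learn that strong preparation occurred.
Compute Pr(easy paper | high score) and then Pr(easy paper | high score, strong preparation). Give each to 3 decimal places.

P(high score) = 0.03*0.88*0.78 + 0.43*0.88*0.22 + 0.56*0.12*0.78 + 0.77*0.12*0.22 = 0.020592 + 0.083248 + 0.052416 + 0.020328 = 0.176584
Restricting to configurations with easy paper present: 0.052416 + 0.020328 = 0.072744.
P(easy paper | high score) = 0.072744 / 0.176584 ≈ 0.412

Now also conditioning on strong preparation=true:
P(high score | strong preparation) = 0.43*0.88 + 0.77*0.12 = 0.378400 + 0.092400 = 0.470800
The easy paper-present share is 0.77*0.12 = 0.092400.
Hence the posterior is 0.092400/0.470800 ≈ 0.196.
Conditioning on strong preparation lowers the posterior on easy paper: the classic explaining-away effect in a common-effect structure.

Pr(easy paper | high score) ≈ 0.412; Pr(easy paper | high score, strong preparation) ≈ 0.196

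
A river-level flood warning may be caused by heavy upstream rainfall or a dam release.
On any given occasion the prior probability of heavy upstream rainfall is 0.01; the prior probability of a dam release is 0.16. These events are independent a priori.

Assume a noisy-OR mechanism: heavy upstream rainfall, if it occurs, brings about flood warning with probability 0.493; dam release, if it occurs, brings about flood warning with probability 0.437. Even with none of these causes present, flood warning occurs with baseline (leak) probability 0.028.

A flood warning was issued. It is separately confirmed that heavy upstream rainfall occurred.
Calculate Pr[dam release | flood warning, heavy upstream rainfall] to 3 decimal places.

Pr[dam release | flood warning, heavy upstream rainfall] ≈ 0.213

Under noisy-OR, P(flood warning | causes) = 1 − (1−0.028)·∏(1−qᵢ) over the active causes.
Numerator (weight on configurations with dam release): 0.722551·0.16 = 0.115608
Normalizer over all consistent configurations: 0.507196·0.84 + 0.722551·0.16 = 0.541653
Posterior = 0.115608 / 0.541653 ≈ 0.213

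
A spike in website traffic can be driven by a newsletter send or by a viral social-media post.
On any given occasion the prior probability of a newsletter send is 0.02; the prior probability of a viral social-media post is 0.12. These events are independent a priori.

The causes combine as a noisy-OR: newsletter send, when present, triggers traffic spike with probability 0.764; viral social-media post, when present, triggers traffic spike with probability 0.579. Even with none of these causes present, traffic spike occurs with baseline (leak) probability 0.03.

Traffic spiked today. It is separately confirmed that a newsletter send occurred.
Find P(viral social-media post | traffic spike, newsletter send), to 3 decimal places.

Under noisy-OR, P(traffic spike | causes) = 1 − (1−0.03)·∏(1−qᵢ) over the active causes.
By total probability over both values of viral social-media post:
  P(traffic spike | newsletter send) = 0.77108×0.88 + 0.903625×0.12
        = 0.678550 + 0.108435 = 0.786985
Keeping only the viral social-media post-present terms gives 0.108435, so
  P(viral social-media post | traffic spike, newsletter send) = 0.108435 / 0.786985 ≈ 0.138

P(viral social-media post | traffic spike, newsletter send) ≈ 0.138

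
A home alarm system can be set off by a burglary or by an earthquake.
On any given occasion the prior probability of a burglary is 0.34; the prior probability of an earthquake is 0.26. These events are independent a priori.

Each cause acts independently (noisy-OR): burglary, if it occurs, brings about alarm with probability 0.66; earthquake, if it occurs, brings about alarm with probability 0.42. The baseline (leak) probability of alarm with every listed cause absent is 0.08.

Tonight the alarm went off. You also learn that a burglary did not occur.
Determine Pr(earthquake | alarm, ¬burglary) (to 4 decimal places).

Under noisy-OR, P(alarm | causes) = 1 − (1−0.08)·∏(1−qᵢ) over the active causes.
P(alarm | ¬burglary) = 0.08×0.74 + 0.4664×0.26 = 0.059200 + 0.121264 = 0.180464
The earthquake-present share is 0.4664×0.26 = 0.121264.
Hence the posterior is 0.121264/0.180464 ≈ 0.6720.

Pr(earthquake | alarm, ¬burglary) ≈ 0.6720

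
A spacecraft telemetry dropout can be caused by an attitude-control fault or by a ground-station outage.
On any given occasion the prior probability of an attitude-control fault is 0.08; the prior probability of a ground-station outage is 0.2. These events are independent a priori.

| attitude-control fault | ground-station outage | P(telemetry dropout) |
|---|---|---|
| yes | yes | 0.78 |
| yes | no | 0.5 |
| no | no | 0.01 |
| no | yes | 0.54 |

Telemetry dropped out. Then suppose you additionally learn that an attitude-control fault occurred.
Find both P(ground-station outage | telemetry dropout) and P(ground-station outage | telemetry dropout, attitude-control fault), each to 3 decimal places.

Enumerate the 4 (attitude-control fault, ground-station outage) configurations and weight by the priors:
  P(telemetry dropout) = 0.01×0.92×0.8 + 0.54×0.92×0.2 + 0.5×0.08×0.8 + 0.78×0.08×0.2
        = 0.007360 + 0.099360 + 0.032000 + 0.012480 = 0.151200
Keeping only the ground-station outage-present terms gives 0.111840, so
  P(ground-station outage | telemetry dropout) = 0.111840 / 0.151200 ≈ 0.740

Now also conditioning on attitude-control fault=true:
P(telemetry dropout | attitude-control fault) = 0.5*0.8 + 0.78*0.2 = 0.400000 + 0.156000 = 0.556000
Of this, 0.156000 comes from 0.78*0.2 (the ground-station outage=true cases).
So P(ground-station outage | telemetry dropout, attitude-control fault) = 0.156000/0.556000 ≈ 0.281.

P(ground-station outage | telemetry dropout) ≈ 0.740; P(ground-station outage | telemetry dropout, attitude-control fault) ≈ 0.281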